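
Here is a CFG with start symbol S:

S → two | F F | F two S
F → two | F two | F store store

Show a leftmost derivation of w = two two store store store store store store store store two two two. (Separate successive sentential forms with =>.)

S => F F => two F => two F two => two F two two => two F two two two => two F store store two two two => two F store store store store two two two => two F store store store store store store two two two => two F store store store store store store store store two two two => two two store store store store store store store store two two two

S => F F   [S → F F]
F F => two F   [F → two]
two F => two F two   [F → F two]
two F two => two F two two   [F → F two]
two F two two => two F two two two   [F → F two]
two F two two two => two F store store two two two   [F → F store store]
two F store store two two two => two F store store store store two two two   [F → F store store]
two F store store store store two two two => two F store store store store store store two two two   [F → F store store]
two F store store store store store store two two two => two F store store store store store store store store two two two   [F → F store store]
two F store store store store store store store store two two two => two two store store store store store store store store two two two   [F → two]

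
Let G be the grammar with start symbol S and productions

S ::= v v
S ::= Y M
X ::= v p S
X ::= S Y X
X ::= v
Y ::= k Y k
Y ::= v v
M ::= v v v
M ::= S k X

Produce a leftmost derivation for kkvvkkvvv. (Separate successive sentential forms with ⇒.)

S ⇒ YM   [S ::= Y M]
YM ⇒ kYkM   [Y ::= k Y k]
kYkM ⇒ kkYkkM   [Y ::= k Y k]
kkYkkM ⇒ kkvvkkM   [Y ::= v v]
kkvvkkM ⇒ kkvvkkvvv   [M ::= v v v]

S ⇒ YM ⇒ kYkM ⇒ kkYkkM ⇒ kkvvkkM ⇒ kkvvkkvvv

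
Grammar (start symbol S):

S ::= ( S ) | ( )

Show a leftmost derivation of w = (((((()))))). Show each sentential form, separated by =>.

S => (S)   [S ::= ( S )]
(S) => ((S))   [S ::= ( S )]
((S)) => (((S)))   [S ::= ( S )]
(((S))) => ((((S))))   [S ::= ( S )]
((((S)))) => (((((S)))))   [S ::= ( S )]
(((((S))))) => (((((())))))   [S ::= ( )]

S=>(S)=>((S))=>(((S)))=>((((S))))=>(((((S)))))=>(((((())))))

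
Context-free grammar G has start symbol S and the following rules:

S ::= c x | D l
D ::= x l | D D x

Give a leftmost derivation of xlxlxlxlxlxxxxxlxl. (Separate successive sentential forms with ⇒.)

S ⇒ Dl ⇒ DDxl ⇒ DDxDxl ⇒ xlDxDxl ⇒ xlDDxxDxl ⇒ xlxlDxxDxl ⇒ xlxlDDxxxDxl ⇒ xlxlxlDxxxDxl ⇒ xlxlxlDDxxxxDxl ⇒ xlxlxlxlDxxxxDxl ⇒ xlxlxlxlxlxxxxDxl ⇒ xlxlxlxlxlxxxxxlxl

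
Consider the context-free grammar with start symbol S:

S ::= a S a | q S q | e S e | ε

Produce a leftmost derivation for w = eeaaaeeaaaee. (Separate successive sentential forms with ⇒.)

S ⇒ eSe ⇒ eeSee ⇒ eeaSaee ⇒ eeaaSaaee ⇒ eeaaaSaaaee ⇒ eeaaaeSeaaaee ⇒ eeaaaeeaaaee

S ⇒ eSe   [S ::= e S e]
eSe ⇒ eeSee   [S ::= e S e]
eeSee ⇒ eeaSaee   [S ::= a S a]
eeaSaee ⇒ eeaaSaaee   [S ::= a S a]
eeaaSaaee ⇒ eeaaaSaaaee   [S ::= a S a]
eeaaaSaaaee ⇒ eeaaaeSeaaaee   [S ::= e S e]
eeaaaeSeaaaee ⇒ eeaaaeeaaaee   [S ::= ε]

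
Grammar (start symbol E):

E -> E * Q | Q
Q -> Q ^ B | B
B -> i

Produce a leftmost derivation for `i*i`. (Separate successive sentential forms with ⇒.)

E ⇒ E*Q   [E -> E * Q]
E*Q ⇒ Q*Q   [E -> Q]
Q*Q ⇒ B*Q   [Q -> B]
B*Q ⇒ i*Q   [B -> i]
i*Q ⇒ i*B   [Q -> B]
i*B ⇒ i*i   [B -> i]

E ⇒ E*Q ⇒ Q*Q ⇒ B*Q ⇒ i*Q ⇒ i*B ⇒ i*i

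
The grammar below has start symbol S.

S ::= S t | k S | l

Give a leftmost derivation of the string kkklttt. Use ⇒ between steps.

S ⇒ kS ⇒ kkS ⇒ kkkS ⇒ kkkSt ⇒ kkkStt ⇒ kkkSttt ⇒ kkklttt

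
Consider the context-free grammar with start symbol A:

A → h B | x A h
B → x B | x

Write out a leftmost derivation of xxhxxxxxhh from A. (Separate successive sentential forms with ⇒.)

A⇒xAh⇒xxAhh⇒xxhBhh⇒xxhxBhh⇒xxhxxBhh⇒xxhxxxBhh⇒xxhxxxxBhh⇒xxhxxxxxhh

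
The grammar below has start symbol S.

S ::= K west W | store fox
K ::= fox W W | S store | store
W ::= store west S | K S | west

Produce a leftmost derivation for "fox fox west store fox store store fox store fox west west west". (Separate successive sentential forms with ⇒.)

S ⇒ K west W ⇒ fox W W west W ⇒ fox K S W west W ⇒ fox fox W W S W west W ⇒ fox fox west W S W west W ⇒ fox fox west K S S W west W ⇒ fox fox west S store S S W west W ⇒ fox fox west store fox store S S W west W ⇒ fox fox west store fox store store fox S W west W ⇒ fox fox west store fox store store fox store fox W west W ⇒ fox fox west store fox store store fox store fox west west W ⇒ fox fox west store fox store store fox store fox west west west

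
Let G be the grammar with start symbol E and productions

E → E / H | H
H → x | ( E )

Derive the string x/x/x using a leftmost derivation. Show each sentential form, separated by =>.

E => E/H   [E → E / H]
E/H => E/H/H   [E → E / H]
E/H/H => H/H/H   [E → H]
H/H/H => x/H/H   [H → x]
x/H/H => x/x/H   [H → x]
x/x/H => x/x/x   [H → x]

E=>E/H=>E/H/H=>H/H/H=>x/H/H=>x/x/H=>x/x/x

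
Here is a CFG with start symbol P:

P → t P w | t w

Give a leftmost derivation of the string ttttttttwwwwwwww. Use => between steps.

P => tPw   [P → t P w]
tPw => ttPww   [P → t P w]
ttPww => tttPwww   [P → t P w]
tttPwww => ttttPwwww   [P → t P w]
ttttPwwww => tttttPwwwww   [P → t P w]
tttttPwwwww => ttttttPwwwwww   [P → t P w]
ttttttPwwwwww => tttttttPwwwwwww   [P → t P w]
tttttttPwwwwwww => ttttttttwwwwwwww   [P → t w]

P => tPw => ttPww => tttPwww => ttttPwwww => tttttPwwwww => ttttttPwwwwww => tttttttPwwwwwww => ttttttttwwwwwwww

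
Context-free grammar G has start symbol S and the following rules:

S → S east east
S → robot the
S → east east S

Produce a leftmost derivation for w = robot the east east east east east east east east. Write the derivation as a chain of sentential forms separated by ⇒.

S ⇒ S east east   [S → S east east]
S east east ⇒ S east east east east   [S → S east east]
S east east east east ⇒ S east east east east east east   [S → S east east]
S east east east east east east ⇒ S east east east east east east east east   [S → S east east]
S east east east east east east east east ⇒ robot the east east east east east east east east   [S → robot the]

S ⇒ S east east ⇒ S east east east east ⇒ S east east east east east east ⇒ S east east east east east east east east ⇒ robot the east east east east east east east east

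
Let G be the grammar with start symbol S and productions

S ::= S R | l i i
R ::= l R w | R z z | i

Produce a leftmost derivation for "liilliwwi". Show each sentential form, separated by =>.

S => SR => SRR => liiRR => liilRwR => liillRwwR => liilliwwR => liilliwwi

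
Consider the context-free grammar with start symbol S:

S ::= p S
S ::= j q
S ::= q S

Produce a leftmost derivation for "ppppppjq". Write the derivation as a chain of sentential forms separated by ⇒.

S ⇒ pS ⇒ ppS ⇒ pppS ⇒ ppppS ⇒ pppppS ⇒ ppppppS ⇒ ppppppjq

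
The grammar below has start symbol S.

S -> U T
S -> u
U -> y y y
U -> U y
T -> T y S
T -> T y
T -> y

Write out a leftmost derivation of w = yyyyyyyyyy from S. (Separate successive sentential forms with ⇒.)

S ⇒ UT ⇒ UyT ⇒ UyyT ⇒ yyyyyT ⇒ yyyyyTy ⇒ yyyyyTyy ⇒ yyyyyTyyy ⇒ yyyyyTyyyy ⇒ yyyyyyyyyy

S ⇒ UT   [S -> U T]
UT ⇒ UyT   [U -> U y]
UyT ⇒ UyyT   [U -> U y]
UyyT ⇒ yyyyyT   [U -> y y y]
yyyyyT ⇒ yyyyyTy   [T -> T y]
yyyyyTy ⇒ yyyyyTyy   [T -> T y]
yyyyyTyy ⇒ yyyyyTyyy   [T -> T y]
yyyyyTyyy ⇒ yyyyyTyyyy   [T -> T y]
yyyyyTyyyy ⇒ yyyyyyyyyy   [T -> y]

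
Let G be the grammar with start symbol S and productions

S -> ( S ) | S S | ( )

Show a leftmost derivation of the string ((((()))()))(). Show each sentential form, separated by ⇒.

S ⇒ SS ⇒ (S)S ⇒ ((S))S ⇒ ((SS))S ⇒ (((S)S))S ⇒ ((((S))S))S ⇒ ((((()))S))S ⇒ ((((()))()))S ⇒ ((((()))()))()

S ⇒ SS   [S -> S S]
SS ⇒ (S)S   [S -> ( S )]
(S)S ⇒ ((S))S   [S -> ( S )]
((S))S ⇒ ((SS))S   [S -> S S]
((SS))S ⇒ (((S)S))S   [S -> ( S )]
(((S)S))S ⇒ ((((S))S))S   [S -> ( S )]
((((S))S))S ⇒ ((((()))S))S   [S -> ( )]
((((()))S))S ⇒ ((((()))()))S   [S -> ( )]
((((()))()))S ⇒ ((((()))()))()   [S -> ( )]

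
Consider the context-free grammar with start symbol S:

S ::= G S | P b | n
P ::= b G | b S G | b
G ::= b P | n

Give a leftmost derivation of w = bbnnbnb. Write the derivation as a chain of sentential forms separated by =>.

S => GS   [S ::= G S]
GS => bPS   [G ::= b P]
bPS => bbSGS   [P ::= b S G]
bbSGS => bbnGS   [S ::= n]
bbnGS => bbnnS   [G ::= n]
bbnnS => bbnnPb   [S ::= P b]
bbnnPb => bbnnbGb   [P ::= b G]
bbnnbGb => bbnnbnb   [G ::= n]

S => GS => bPS => bbSGS => bbnGS => bbnnS => bbnnPb => bbnnbGb => bbnnbnb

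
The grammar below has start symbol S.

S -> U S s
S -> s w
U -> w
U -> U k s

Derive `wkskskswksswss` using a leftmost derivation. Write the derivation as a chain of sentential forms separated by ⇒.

S ⇒ USs ⇒ UksSs ⇒ UksksSs ⇒ UksksksSs ⇒ wksksksSs ⇒ wksksksUSss ⇒ wksksksUksSss ⇒ wkskskswksSss ⇒ wkskskswksswss

S ⇒ USs   [S -> U S s]
USs ⇒ UksSs   [U -> U k s]
UksSs ⇒ UksksSs   [U -> U k s]
UksksSs ⇒ UksksksSs   [U -> U k s]
UksksksSs ⇒ wksksksSs   [U -> w]
wksksksSs ⇒ wksksksUSss   [S -> U S s]
wksksksUSss ⇒ wksksksUksSss   [U -> U k s]
wksksksUksSss ⇒ wkskskswksSss   [U -> w]
wkskskswksSss ⇒ wkskskswksswss   [S -> s w]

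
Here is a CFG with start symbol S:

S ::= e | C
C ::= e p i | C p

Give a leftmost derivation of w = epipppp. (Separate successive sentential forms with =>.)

S => C   [S ::= C]
C => Cp   [C ::= C p]
Cp => Cpp   [C ::= C p]
Cpp => Cppp   [C ::= C p]
Cppp => Cpppp   [C ::= C p]
Cpppp => epipppp   [C ::= e p i]

S => C => Cp => Cpp => Cppp => Cpppp => epipppp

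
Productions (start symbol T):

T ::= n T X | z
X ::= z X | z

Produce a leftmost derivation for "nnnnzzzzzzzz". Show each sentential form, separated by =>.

T => nTX => nnTXX => nnnTXXX => nnnnTXXXX => nnnnzXXXX => nnnnzzXXX => nnnnzzzXXX => nnnnzzzzXXX => nnnnzzzzzXXX => nnnnzzzzzzXX => nnnnzzzzzzzX => nnnnzzzzzzzz

T => nTX   [T ::= n T X]
nTX => nnTXX   [T ::= n T X]
nnTXX => nnnTXXX   [T ::= n T X]
nnnTXXX => nnnnTXXXX   [T ::= n T X]
nnnnTXXXX => nnnnzXXXX   [T ::= z]
nnnnzXXXX => nnnnzzXXX   [X ::= z]
nnnnzzXXX => nnnnzzzXXX   [X ::= z X]
nnnnzzzXXX => nnnnzzzzXXX   [X ::= z X]
nnnnzzzzXXX => nnnnzzzzzXXX   [X ::= z X]
nnnnzzzzzXXX => nnnnzzzzzzXX   [X ::= z]
nnnnzzzzzzXX => nnnnzzzzzzzX   [X ::= z]
nnnnzzzzzzzX => nnnnzzzzzzzz   [X ::= z]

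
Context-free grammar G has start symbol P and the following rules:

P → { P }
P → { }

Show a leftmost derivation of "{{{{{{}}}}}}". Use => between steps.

P => {P}   [P → { P }]
{P} => {{P}}   [P → { P }]
{{P}} => {{{P}}}   [P → { P }]
{{{P}}} => {{{{P}}}}   [P → { P }]
{{{{P}}}} => {{{{{P}}}}}   [P → { P }]
{{{{{P}}}}} => {{{{{{}}}}}}   [P → { }]

P => {P} => {{P}} => {{{P}}} => {{{{P}}}} => {{{{{P}}}}} => {{{{{{}}}}}}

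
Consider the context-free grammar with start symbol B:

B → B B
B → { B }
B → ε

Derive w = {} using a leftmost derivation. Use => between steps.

B => BB   [B → B B]
BB => BBB   [B → B B]
BBB => BBBB   [B → B B]
BBBB => BBBBB   [B → B B]
BBBBB => BBBBBB   [B → B B]
BBBBBB => BBBBBBB   [B → B B]
BBBBBBB => {B}BBBBBB   [B → { B }]
{B}BBBBBB => {}BBBBBB   [B → ε]
{}BBBBBB => {}BBBBB   [B → ε]
{}BBBBB => {}BBBB   [B → ε]
{}BBBB => {}BBB   [B → ε]
{}BBB => {}BB   [B → ε]
{}BB => {}B   [B → ε]
{}B => {}   [B → ε]

B => BB => BBB => BBBB => BBBBB => BBBBBB => BBBBBBB => {B}BBBBBB => {}BBBBBB => {}BBBBB => {}BBBB => {}BBB => {}BB => {}B => {}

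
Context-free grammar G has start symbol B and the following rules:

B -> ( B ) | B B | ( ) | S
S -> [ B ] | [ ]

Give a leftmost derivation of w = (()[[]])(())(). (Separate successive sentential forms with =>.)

B => BB   [B -> B B]
BB => BBB   [B -> B B]
BBB => (B)BB   [B -> ( B )]
(B)BB => (BB)BB   [B -> B B]
(BB)BB => (()B)BB   [B -> ( )]
(()B)BB => (()S)BB   [B -> S]
(()S)BB => (()[B])BB   [S -> [ B ]]
(()[B])BB => (()[S])BB   [B -> S]
(()[S])BB => (()[[]])BB   [S -> [ ]]
(()[[]])BB => (()[[]])(B)B   [B -> ( B )]
(()[[]])(B)B => (()[[]])(())B   [B -> ( )]
(()[[]])(())B => (()[[]])(())()   [B -> ( )]

B => BB => BBB => (B)BB => (BB)BB => (()B)BB => (()S)BB => (()[B])BB => (()[S])BB => (()[[]])BB => (()[[]])(B)B => (()[[]])(())B => (()[[]])(())()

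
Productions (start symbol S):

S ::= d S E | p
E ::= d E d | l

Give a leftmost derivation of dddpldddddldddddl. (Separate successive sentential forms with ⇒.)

S ⇒ dSE   [S ::= d S E]
dSE ⇒ ddSEE   [S ::= d S E]
ddSEE ⇒ dddSEEE   [S ::= d S E]
dddSEEE ⇒ dddpEEE   [S ::= p]
dddpEEE ⇒ dddplEE   [E ::= l]
dddplEE ⇒ dddpldEdE   [E ::= d E d]
dddpldEdE ⇒ dddplddEddE   [E ::= d E d]
dddplddEddE ⇒ dddpldddEdddE   [E ::= d E d]
dddpldddEdddE ⇒ dddplddddEddddE   [E ::= d E d]
dddplddddEddddE ⇒ dddpldddddEdddddE   [E ::= d E d]
dddpldddddEdddddE ⇒ dddpldddddldddddE   [E ::= l]
dddpldddddldddddE ⇒ dddpldddddldddddl   [E ::= l]

S ⇒ dSE ⇒ ddSEE ⇒ dddSEEE ⇒ dddpEEE ⇒ dddplEE ⇒ dddpldEdE ⇒ dddplddEddE ⇒ dddpldddEdddE ⇒ dddplddddEddddE ⇒ dddpldddddEdddddE ⇒ dddpldddddldddddE ⇒ dddpldddddldddddl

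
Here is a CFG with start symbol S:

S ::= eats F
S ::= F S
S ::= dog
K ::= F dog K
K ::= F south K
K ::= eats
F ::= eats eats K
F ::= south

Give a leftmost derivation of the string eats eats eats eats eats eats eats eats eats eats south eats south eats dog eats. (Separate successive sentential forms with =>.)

S => eats F => eats eats eats K => eats eats eats F dog K => eats eats eats eats eats K dog K => eats eats eats eats eats F south K dog K => eats eats eats eats eats eats eats K south K dog K => eats eats eats eats eats eats eats F south K south K dog K => eats eats eats eats eats eats eats eats eats K south K south K dog K => eats eats eats eats eats eats eats eats eats eats south K south K dog K => eats eats eats eats eats eats eats eats eats eats south eats south K dog K => eats eats eats eats eats eats eats eats eats eats south eats south eats dog K => eats eats eats eats eats eats eats eats eats eats south eats south eats dog eats

S => eats F   [S ::= eats F]
eats F => eats eats eats K   [F ::= eats eats K]
eats eats eats K => eats eats eats F dog K   [K ::= F dog K]
eats eats eats F dog K => eats eats eats eats eats K dog K   [F ::= eats eats K]
eats eats eats eats eats K dog K => eats eats eats eats eats F south K dog K   [K ::= F south K]
eats eats eats eats eats F south K dog K => eats eats eats eats eats eats eats K south K dog K   [F ::= eats eats K]
eats eats eats eats eats eats eats K south K dog K => eats eats eats eats eats eats eats F south K south K dog K   [K ::= F south K]
eats eats eats eats eats eats eats F south K south K dog K => eats eats eats eats eats eats eats eats eats K south K south K dog K   [F ::= eats eats K]
eats eats eats eats eats eats eats eats eats K south K south K dog K => eats eats eats eats eats eats eats eats eats eats south K south K dog K   [K ::= eats]
eats eats eats eats eats eats eats eats eats eats south K south K dog K => eats eats eats eats eats eats eats eats eats eats south eats south K dog K   [K ::= eats]
eats eats eats eats eats eats eats eats eats eats south eats south K dog K => eats eats eats eats eats eats eats eats eats eats south eats south eats dog K   [K ::= eats]
eats eats eats eats eats eats eats eats eats eats south eats south eats dog K => eats eats eats eats eats eats eats eats eats eats south eats south eats dog eats   [K ::= eats]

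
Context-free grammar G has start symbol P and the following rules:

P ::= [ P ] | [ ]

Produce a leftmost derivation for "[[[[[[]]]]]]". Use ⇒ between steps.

P ⇒ [P] ⇒ [[P]] ⇒ [[[P]]] ⇒ [[[[P]]]] ⇒ [[[[[P]]]]] ⇒ [[[[[[]]]]]]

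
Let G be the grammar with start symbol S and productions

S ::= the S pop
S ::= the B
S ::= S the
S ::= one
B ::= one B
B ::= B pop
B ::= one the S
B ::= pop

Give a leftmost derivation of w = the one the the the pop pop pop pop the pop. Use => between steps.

S => the B => the B pop => the one the S pop => the one the S the pop => the one the the S pop the pop => the one the the the B pop the pop => the one the the the B pop pop the pop => the one the the the B pop pop pop the pop => the one the the the pop pop pop pop the pop

S => the B   [S ::= the B]
the B => the B pop   [B ::= B pop]
the B pop => the one the S pop   [B ::= one the S]
the one the S pop => the one the S the pop   [S ::= S the]
the one the S the pop => the one the the S pop the pop   [S ::= the S pop]
the one the the S pop the pop => the one the the the B pop the pop   [S ::= the B]
the one the the the B pop the pop => the one the the the B pop pop the pop   [B ::= B pop]
the one the the the B pop pop the pop => the one the the the B pop pop pop the pop   [B ::= B pop]
the one the the the B pop pop pop the pop => the one the the the pop pop pop pop the pop   [B ::= pop]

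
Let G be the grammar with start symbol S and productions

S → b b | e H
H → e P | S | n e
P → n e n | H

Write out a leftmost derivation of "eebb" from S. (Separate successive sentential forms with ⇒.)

S⇒eH⇒eS⇒eeH⇒eeS⇒eebb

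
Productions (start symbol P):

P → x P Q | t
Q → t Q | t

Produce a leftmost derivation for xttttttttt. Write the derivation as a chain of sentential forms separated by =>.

P => xPQ   [P → x P Q]
xPQ => xtQ   [P → t]
xtQ => xttQ   [Q → t Q]
xttQ => xtttQ   [Q → t Q]
xtttQ => xttttQ   [Q → t Q]
xttttQ => xtttttQ   [Q → t Q]
xtttttQ => xttttttQ   [Q → t Q]
xttttttQ => xtttttttQ   [Q → t Q]
xtttttttQ => xttttttttQ   [Q → t Q]
xttttttttQ => xttttttttt   [Q → t]

P => xPQ => xtQ => xttQ => xtttQ => xttttQ => xtttttQ => xttttttQ => xtttttttQ => xttttttttQ => xttttttttt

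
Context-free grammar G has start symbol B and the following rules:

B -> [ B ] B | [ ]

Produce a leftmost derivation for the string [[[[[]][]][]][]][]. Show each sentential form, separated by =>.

B => [B]B => [[B]B]B => [[[B]B]B]B => [[[[B]B]B]B]B => [[[[[]]B]B]B]B => [[[[[]][]]B]B]B => [[[[[]][]][]]B]B => [[[[[]][]][]][]]B => [[[[[]][]][]][]][]

B => [B]B   [B -> [ B ] B]
[B]B => [[B]B]B   [B -> [ B ] B]
[[B]B]B => [[[B]B]B]B   [B -> [ B ] B]
[[[B]B]B]B => [[[[B]B]B]B]B   [B -> [ B ] B]
[[[[B]B]B]B]B => [[[[[]]B]B]B]B   [B -> [ ]]
[[[[[]]B]B]B]B => [[[[[]][]]B]B]B   [B -> [ ]]
[[[[[]][]]B]B]B => [[[[[]][]][]]B]B   [B -> [ ]]
[[[[[]][]][]]B]B => [[[[[]][]][]][]]B   [B -> [ ]]
[[[[[]][]][]][]]B => [[[[[]][]][]][]][]   [B -> [ ]]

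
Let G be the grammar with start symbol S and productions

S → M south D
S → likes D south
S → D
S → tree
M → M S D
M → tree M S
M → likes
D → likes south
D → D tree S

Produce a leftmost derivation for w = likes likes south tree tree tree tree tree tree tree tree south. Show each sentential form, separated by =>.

S => likes D south   [S → likes D south]
likes D south => likes D tree S south   [D → D tree S]
likes D tree S south => likes D tree S tree S south   [D → D tree S]
likes D tree S tree S south => likes D tree S tree S tree S south   [D → D tree S]
likes D tree S tree S tree S south => likes D tree S tree S tree S tree S south   [D → D tree S]
likes D tree S tree S tree S tree S south => likes likes south tree S tree S tree S tree S south   [D → likes south]
likes likes south tree S tree S tree S tree S south => likes likes south tree tree tree S tree S tree S south   [S → tree]
likes likes south tree tree tree S tree S tree S south => likes likes south tree tree tree tree tree S tree S south   [S → tree]
likes likes south tree tree tree tree tree S tree S south => likes likes south tree tree tree tree tree tree tree S south   [S → tree]
likes likes south tree tree tree tree tree tree tree S south => likes likes south tree tree tree tree tree tree tree tree south   [S → tree]

S => likes D south => likes D tree S south => likes D tree S tree S south => likes D tree S tree S tree S south => likes D tree S tree S tree S tree S south => likes likes south tree S tree S tree S tree S south => likes likes south tree tree tree S tree S tree S south => likes likes south tree tree tree tree tree S tree S south => likes likes south tree tree tree tree tree tree tree S south => likes likes south tree tree tree tree tree tree tree tree south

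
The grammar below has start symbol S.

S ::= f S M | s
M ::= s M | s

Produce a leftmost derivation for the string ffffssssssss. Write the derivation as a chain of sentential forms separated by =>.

S => fSM => ffSMM => fffSMMM => ffffSMMMM => ffffsMMMM => ffffssMMMM => ffffsssMMMM => ffffssssMMM => ffffsssssMMM => ffffssssssMM => ffffsssssssM => ffffssssssss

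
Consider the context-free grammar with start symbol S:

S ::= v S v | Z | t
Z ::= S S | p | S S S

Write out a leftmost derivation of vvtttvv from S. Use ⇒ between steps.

S ⇒ vSv ⇒ vvSvv ⇒ vvZvv ⇒ vvSSvv ⇒ vvZSvv ⇒ vvSSSvv ⇒ vvtSSvv ⇒ vvttSvv ⇒ vvtttvv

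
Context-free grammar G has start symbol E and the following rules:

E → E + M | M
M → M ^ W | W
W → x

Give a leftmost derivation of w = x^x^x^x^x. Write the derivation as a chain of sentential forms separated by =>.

E=>M=>M^W=>M^W^W=>M^W^W^W=>M^W^W^W^W=>W^W^W^W^W=>x^W^W^W^W=>x^x^W^W^W=>x^x^x^W^W=>x^x^x^x^W=>x^x^x^x^x

E => M   [E → M]
M => M^W   [M → M ^ W]
M^W => M^W^W   [M → M ^ W]
M^W^W => M^W^W^W   [M → M ^ W]
M^W^W^W => M^W^W^W^W   [M → M ^ W]
M^W^W^W^W => W^W^W^W^W   [M → W]
W^W^W^W^W => x^W^W^W^W   [W → x]
x^W^W^W^W => x^x^W^W^W   [W → x]
x^x^W^W^W => x^x^x^W^W   [W → x]
x^x^x^W^W => x^x^x^x^W   [W → x]
x^x^x^x^W => x^x^x^x^x   [W → x]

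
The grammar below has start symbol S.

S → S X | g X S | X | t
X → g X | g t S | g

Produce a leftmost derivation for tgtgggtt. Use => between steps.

S => SX => SXX => SXXX => tXXX => tgtSXX => tgtXXX => tgtgXX => tgtggX => tgtgggtS => tgtgggtt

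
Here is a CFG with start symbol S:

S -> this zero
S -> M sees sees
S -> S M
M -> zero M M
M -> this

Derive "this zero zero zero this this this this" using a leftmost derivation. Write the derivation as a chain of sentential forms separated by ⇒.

S ⇒ S M ⇒ S M M ⇒ this zero M M ⇒ this zero zero M M M ⇒ this zero zero zero M M M M ⇒ this zero zero zero this M M M ⇒ this zero zero zero this this M M ⇒ this zero zero zero this this this M ⇒ this zero zero zero this this this this

S ⇒ S M   [S -> S M]
S M ⇒ S M M   [S -> S M]
S M M ⇒ this zero M M   [S -> this zero]
this zero M M ⇒ this zero zero M M M   [M -> zero M M]
this zero zero M M M ⇒ this zero zero zero M M M M   [M -> zero M M]
this zero zero zero M M M M ⇒ this zero zero zero this M M M   [M -> this]
this zero zero zero this M M M ⇒ this zero zero zero this this M M   [M -> this]
this zero zero zero this this M M ⇒ this zero zero zero this this this M   [M -> this]
this zero zero zero this this this M ⇒ this zero zero zero this this this this   [M -> this]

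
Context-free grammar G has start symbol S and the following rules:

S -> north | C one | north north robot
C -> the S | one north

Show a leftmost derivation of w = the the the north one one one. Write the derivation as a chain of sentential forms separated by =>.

S => C one   [S -> C one]
C one => the S one   [C -> the S]
the S one => the C one one   [S -> C one]
the C one one => the the S one one   [C -> the S]
the the S one one => the the C one one one   [S -> C one]
the the C one one one => the the the S one one one   [C -> the S]
the the the S one one one => the the the north one one one   [S -> north]

S => C one => the S one => the C one one => the the S one one => the the C one one one => the the the S one one one => the the the north one one one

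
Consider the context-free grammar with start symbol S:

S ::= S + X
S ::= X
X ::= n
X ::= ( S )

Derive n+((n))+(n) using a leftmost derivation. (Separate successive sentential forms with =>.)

S => S+X => S+X+X => X+X+X => n+X+X => n+(S)+X => n+(X)+X => n+((S))+X => n+((X))+X => n+((n))+X => n+((n))+(S) => n+((n))+(X) => n+((n))+(n)

S => S+X   [S ::= S + X]
S+X => S+X+X   [S ::= S + X]
S+X+X => X+X+X   [S ::= X]
X+X+X => n+X+X   [X ::= n]
n+X+X => n+(S)+X   [X ::= ( S )]
n+(S)+X => n+(X)+X   [S ::= X]
n+(X)+X => n+((S))+X   [X ::= ( S )]
n+((S))+X => n+((X))+X   [S ::= X]
n+((X))+X => n+((n))+X   [X ::= n]
n+((n))+X => n+((n))+(S)   [X ::= ( S )]
n+((n))+(S) => n+((n))+(X)   [S ::= X]
n+((n))+(X) => n+((n))+(n)   [X ::= n]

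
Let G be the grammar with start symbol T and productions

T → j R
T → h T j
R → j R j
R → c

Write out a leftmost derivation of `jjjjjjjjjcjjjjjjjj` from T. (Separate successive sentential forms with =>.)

T => jR   [T → j R]
jR => jjRj   [R → j R j]
jjRj => jjjRjj   [R → j R j]
jjjRjj => jjjjRjjj   [R → j R j]
jjjjRjjj => jjjjjRjjjj   [R → j R j]
jjjjjRjjjj => jjjjjjRjjjjj   [R → j R j]
jjjjjjRjjjjj => jjjjjjjRjjjjjj   [R → j R j]
jjjjjjjRjjjjjj => jjjjjjjjRjjjjjjj   [R → j R j]
jjjjjjjjRjjjjjjj => jjjjjjjjjRjjjjjjjj   [R → j R j]
jjjjjjjjjRjjjjjjjj => jjjjjjjjjcjjjjjjjj   [R → c]

T => jR => jjRj => jjjRjj => jjjjRjjj => jjjjjRjjjj => jjjjjjRjjjjj => jjjjjjjRjjjjjj => jjjjjjjjRjjjjjjj => jjjjjjjjjRjjjjjjjj => jjjjjjjjjcjjjjjjjj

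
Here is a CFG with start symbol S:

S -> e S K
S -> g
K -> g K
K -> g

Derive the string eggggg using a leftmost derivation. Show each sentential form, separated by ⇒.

S ⇒ eSK   [S -> e S K]
eSK ⇒ egK   [S -> g]
egK ⇒ eggK   [K -> g K]
eggK ⇒ egggK   [K -> g K]
egggK ⇒ eggggK   [K -> g K]
eggggK ⇒ eggggg   [K -> g]

S ⇒ eSK ⇒ egK ⇒ eggK ⇒ egggK ⇒ eggggK ⇒ eggggg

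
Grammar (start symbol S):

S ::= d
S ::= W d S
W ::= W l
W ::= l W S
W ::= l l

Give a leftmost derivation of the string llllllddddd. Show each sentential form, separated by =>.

S => WdS   [S ::= W d S]
WdS => lWSdS   [W ::= l W S]
lWSdS => llWSSdS   [W ::= l W S]
llWSSdS => lllWSSSdS   [W ::= l W S]
lllWSSSdS => lllWlSSSdS   [W ::= W l]
lllWlSSSdS => llllllSSSdS   [W ::= l l]
llllllSSSdS => lllllldSSdS   [S ::= d]
lllllldSSdS => llllllddSdS   [S ::= d]
llllllddSdS => llllllddddS   [S ::= d]
llllllddddS => llllllddddd   [S ::= d]

S => WdS => lWSdS => llWSSdS => lllWSSSdS => lllWlSSSdS => llllllSSSdS => lllllldSSdS => llllllddSdS => llllllddddS => llllllddddd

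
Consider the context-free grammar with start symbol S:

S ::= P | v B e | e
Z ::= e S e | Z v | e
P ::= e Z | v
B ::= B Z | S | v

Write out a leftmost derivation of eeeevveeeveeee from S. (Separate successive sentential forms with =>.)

S => P   [S ::= P]
P => eZ   [P ::= e Z]
eZ => eeSe   [Z ::= e S e]
eeSe => eePe   [S ::= P]
eePe => eeeZe   [P ::= e Z]
eeeZe => eeeeSee   [Z ::= e S e]
eeeeSee => eeeevBeee   [S ::= v B e]
eeeevBeee => eeeevBZeee   [B ::= B Z]
eeeevBZeee => eeeevvZeee   [B ::= v]
eeeevvZeee => eeeevveSeeee   [Z ::= e S e]
eeeevveSeeee => eeeevvePeeee   [S ::= P]
eeeevvePeeee => eeeevveeZeeee   [P ::= e Z]
eeeevveeZeeee => eeeevveeZveeee   [Z ::= Z v]
eeeevveeZveeee => eeeevveeeveeee   [Z ::= e]

S => P => eZ => eeSe => eePe => eeeZe => eeeeSee => eeeevBeee => eeeevBZeee => eeeevvZeee => eeeevveSeeee => eeeevvePeeee => eeeevveeZeeee => eeeevveeZveeee => eeeevveeeveeee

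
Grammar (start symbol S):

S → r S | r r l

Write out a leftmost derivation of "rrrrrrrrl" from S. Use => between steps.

S => rS => rrS => rrrS => rrrrS => rrrrrS => rrrrrrS => rrrrrrrrl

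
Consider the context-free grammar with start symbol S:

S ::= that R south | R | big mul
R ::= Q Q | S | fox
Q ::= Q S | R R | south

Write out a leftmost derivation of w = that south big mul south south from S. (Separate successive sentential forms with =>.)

S => that R south => that Q Q south => that Q S Q south => that south S Q south => that south big mul Q south => that south big mul south south

S => that R south   [S ::= that R south]
that R south => that Q Q south   [R ::= Q Q]
that Q Q south => that Q S Q south   [Q ::= Q S]
that Q S Q south => that south S Q south   [Q ::= south]
that south S Q south => that south big mul Q south   [S ::= big mul]
that south big mul Q south => that south big mul south south   [Q ::= south]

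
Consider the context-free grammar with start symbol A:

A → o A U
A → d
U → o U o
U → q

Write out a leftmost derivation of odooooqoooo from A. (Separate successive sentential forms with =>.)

A => oAU   [A → o A U]
oAU => odU   [A → d]
odU => odoUo   [U → o U o]
odoUo => odooUoo   [U → o U o]
odooUoo => odoooUooo   [U → o U o]
odoooUooo => odooooUoooo   [U → o U o]
odooooUoooo => odooooqoooo   [U → q]

A=>oAU=>odU=>odoUo=>odooUoo=>odoooUooo=>odooooUoooo=>odooooqoooo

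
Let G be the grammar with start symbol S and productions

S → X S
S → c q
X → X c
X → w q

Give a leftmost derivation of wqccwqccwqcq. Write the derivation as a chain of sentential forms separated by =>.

S=>XS=>XcS=>XccS=>wqccS=>wqccXS=>wqccXcS=>wqccXccS=>wqccwqccS=>wqccwqccXS=>wqccwqccwqS=>wqccwqccwqcq

S => XS   [S → X S]
XS => XcS   [X → X c]
XcS => XccS   [X → X c]
XccS => wqccS   [X → w q]
wqccS => wqccXS   [S → X S]
wqccXS => wqccXcS   [X → X c]
wqccXcS => wqccXccS   [X → X c]
wqccXccS => wqccwqccS   [X → w q]
wqccwqccS => wqccwqccXS   [S → X S]
wqccwqccXS => wqccwqccwqS   [X → w q]
wqccwqccwqS => wqccwqccwqcq   [S → c q]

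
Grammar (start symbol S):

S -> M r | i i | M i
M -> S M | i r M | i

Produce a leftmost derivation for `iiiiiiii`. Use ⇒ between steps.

S ⇒ Mi ⇒ SMi ⇒ MiMi ⇒ SMiMi ⇒ iiMiMi ⇒ iiSMiMi ⇒ iiiiMiMi ⇒ iiiiiiMi ⇒ iiiiiiii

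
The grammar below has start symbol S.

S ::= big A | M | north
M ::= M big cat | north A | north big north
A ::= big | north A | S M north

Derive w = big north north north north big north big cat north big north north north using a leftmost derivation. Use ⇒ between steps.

S ⇒ big A ⇒ big north A ⇒ big north S M north ⇒ big north north M north ⇒ big north north north A north ⇒ big north north north S M north north ⇒ big north north north M M north north ⇒ big north north north M big cat M north north ⇒ big north north north north big north big cat M north north ⇒ big north north north north big north big cat north big north north north

S ⇒ big A   [S ::= big A]
big A ⇒ big north A   [A ::= north A]
big north A ⇒ big north S M north   [A ::= S M north]
big north S M north ⇒ big north north M north   [S ::= north]
big north north M north ⇒ big north north north A north   [M ::= north A]
big north north north A north ⇒ big north north north S M north north   [A ::= S M north]
big north north north S M north north ⇒ big north north north M M north north   [S ::= M]
big north north north M M north north ⇒ big north north north M big cat M north north   [M ::= M big cat]
big north north north M big cat M north north ⇒ big north north north north big north big cat M north north   [M ::= north big north]
big north north north north big north big cat M north north ⇒ big north north north north big north big cat north big north north north   [M ::= north big north]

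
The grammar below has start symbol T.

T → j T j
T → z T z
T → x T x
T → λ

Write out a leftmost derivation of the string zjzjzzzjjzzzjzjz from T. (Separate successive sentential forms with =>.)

T=>zTz=>zjTjz=>zjzTzjz=>zjzjTjzjz=>zjzjzTzjzjz=>zjzjzzTzzjzjz=>zjzjzzzTzzzjzjz=>zjzjzzzjTjzzzjzjz=>zjzjzzzjjzzzjzjz

T => zTz   [T → z T z]
zTz => zjTjz   [T → j T j]
zjTjz => zjzTzjz   [T → z T z]
zjzTzjz => zjzjTjzjz   [T → j T j]
zjzjTjzjz => zjzjzTzjzjz   [T → z T z]
zjzjzTzjzjz => zjzjzzTzzjzjz   [T → z T z]
zjzjzzTzzjzjz => zjzjzzzTzzzjzjz   [T → z T z]
zjzjzzzTzzzjzjz => zjzjzzzjTjzzzjzjz   [T → j T j]
zjzjzzzjTjzzzjzjz => zjzjzzzjjzzzjzjz   [T → λ]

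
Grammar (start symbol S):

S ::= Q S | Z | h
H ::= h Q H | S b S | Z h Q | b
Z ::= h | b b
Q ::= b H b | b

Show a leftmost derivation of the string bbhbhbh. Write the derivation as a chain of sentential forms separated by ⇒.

S ⇒ QS ⇒ bHbS ⇒ bSbSbS ⇒ bQSbSbS ⇒ bbSbSbS ⇒ bbhbSbS ⇒ bbhbhbS ⇒ bbhbhbZ ⇒ bbhbhbh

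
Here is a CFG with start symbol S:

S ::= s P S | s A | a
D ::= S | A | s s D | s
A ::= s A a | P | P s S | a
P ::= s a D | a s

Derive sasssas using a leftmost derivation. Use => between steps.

S => sPS   [S ::= s P S]
sPS => sasS   [P ::= a s]
sasS => sassA   [S ::= s A]
sassA => sassP   [A ::= P]
sassP => sasssaD   [P ::= s a D]
sasssaD => sasssas   [D ::= s]

S=>sPS=>sasS=>sassA=>sassP=>sasssaD=>sasssas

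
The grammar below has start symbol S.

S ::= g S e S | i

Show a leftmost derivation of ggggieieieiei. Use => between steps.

S => gSeS => ggSeSeS => gggSeSeSeS => ggggSeSeSeSeS => ggggieSeSeSeS => ggggieieSeSeS => ggggieieieSeS => ggggieieieieS => ggggieieieiei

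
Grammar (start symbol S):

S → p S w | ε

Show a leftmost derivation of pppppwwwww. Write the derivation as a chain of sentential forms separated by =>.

S=>pSw=>ppSww=>pppSwww=>ppppSwwww=>pppppSwwwww=>pppppwwwww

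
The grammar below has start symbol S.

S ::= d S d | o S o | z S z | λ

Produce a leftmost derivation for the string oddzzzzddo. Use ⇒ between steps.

S ⇒ oSo   [S ::= o S o]
oSo ⇒ odSdo   [S ::= d S d]
odSdo ⇒ oddSddo   [S ::= d S d]
oddSddo ⇒ oddzSzddo   [S ::= z S z]
oddzSzddo ⇒ oddzzSzzddo   [S ::= z S z]
oddzzSzzddo ⇒ oddzzzzddo   [S ::= λ]

S ⇒ oSo ⇒ odSdo ⇒ oddSddo ⇒ oddzSzddo ⇒ oddzzSzzddo ⇒ oddzzzzddo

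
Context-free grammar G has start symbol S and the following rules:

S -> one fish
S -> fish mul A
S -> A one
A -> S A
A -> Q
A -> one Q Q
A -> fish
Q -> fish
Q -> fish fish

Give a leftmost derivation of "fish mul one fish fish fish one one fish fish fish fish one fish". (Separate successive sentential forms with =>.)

S => fish mul A => fish mul S A => fish mul A one A => fish mul S A one A => fish mul A one A one A => fish mul one Q Q one A one A => fish mul one fish Q one A one A => fish mul one fish fish fish one A one A => fish mul one fish fish fish one one Q Q one A => fish mul one fish fish fish one one fish fish Q one A => fish mul one fish fish fish one one fish fish fish fish one A => fish mul one fish fish fish one one fish fish fish fish one fish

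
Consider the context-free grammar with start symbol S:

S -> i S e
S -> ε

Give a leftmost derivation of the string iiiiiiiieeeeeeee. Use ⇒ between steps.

S ⇒ iSe   [S -> i S e]
iSe ⇒ iiSee   [S -> i S e]
iiSee ⇒ iiiSeee   [S -> i S e]
iiiSeee ⇒ iiiiSeeee   [S -> i S e]
iiiiSeeee ⇒ iiiiiSeeeee   [S -> i S e]
iiiiiSeeeee ⇒ iiiiiiSeeeeee   [S -> i S e]
iiiiiiSeeeeee ⇒ iiiiiiiSeeeeeee   [S -> i S e]
iiiiiiiSeeeeeee ⇒ iiiiiiiiSeeeeeeee   [S -> i S e]
iiiiiiiiSeeeeeeee ⇒ iiiiiiiieeeeeeee   [S -> ε]

S ⇒ iSe ⇒ iiSee ⇒ iiiSeee ⇒ iiiiSeeee ⇒ iiiiiSeeeee ⇒ iiiiiiSeeeeee ⇒ iiiiiiiSeeeeeee ⇒ iiiiiiiiSeeeeeeee ⇒ iiiiiiiieeeeeeee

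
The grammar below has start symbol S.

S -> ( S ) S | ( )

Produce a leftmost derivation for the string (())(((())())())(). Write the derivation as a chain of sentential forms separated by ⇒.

S ⇒ (S)S ⇒ (())S ⇒ (())(S)S ⇒ (())((S)S)S ⇒ (())(((S)S)S)S ⇒ (())(((())S)S)S ⇒ (())(((())())S)S ⇒ (())(((())())())S ⇒ (())(((())())())()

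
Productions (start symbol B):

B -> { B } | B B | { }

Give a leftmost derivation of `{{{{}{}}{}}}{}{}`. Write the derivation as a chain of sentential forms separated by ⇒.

B ⇒ BB   [B -> B B]
BB ⇒ BBB   [B -> B B]
BBB ⇒ {B}BB   [B -> { B }]
{B}BB ⇒ {{B}}BB   [B -> { B }]
{{B}}BB ⇒ {{BB}}BB   [B -> B B]
{{BB}}BB ⇒ {{{B}B}}BB   [B -> { B }]
{{{B}B}}BB ⇒ {{{BB}B}}BB   [B -> B B]
{{{BB}B}}BB ⇒ {{{{}B}B}}BB   [B -> { }]
{{{{}B}B}}BB ⇒ {{{{}{}}B}}BB   [B -> { }]
{{{{}{}}B}}BB ⇒ {{{{}{}}{}}}BB   [B -> { }]
{{{{}{}}{}}}BB ⇒ {{{{}{}}{}}}{}B   [B -> { }]
{{{{}{}}{}}}{}B ⇒ {{{{}{}}{}}}{}{}   [B -> { }]

B ⇒ BB ⇒ BBB ⇒ {B}BB ⇒ {{B}}BB ⇒ {{BB}}BB ⇒ {{{B}B}}BB ⇒ {{{BB}B}}BB ⇒ {{{{}B}B}}BB ⇒ {{{{}{}}B}}BB ⇒ {{{{}{}}{}}}BB ⇒ {{{{}{}}{}}}{}B ⇒ {{{{}{}}{}}}{}{}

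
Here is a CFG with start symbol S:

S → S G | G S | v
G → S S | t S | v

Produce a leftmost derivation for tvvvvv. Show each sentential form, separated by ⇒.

S⇒GS⇒tSS⇒tSGS⇒tSGGS⇒tGSGGS⇒tvSGGS⇒tvvGGS⇒tvvvGS⇒tvvvvS⇒tvvvvv

S ⇒ GS   [S → G S]
GS ⇒ tSS   [G → t S]
tSS ⇒ tSGS   [S → S G]
tSGS ⇒ tSGGS   [S → S G]
tSGGS ⇒ tGSGGS   [S → G S]
tGSGGS ⇒ tvSGGS   [G → v]
tvSGGS ⇒ tvvGGS   [S → v]
tvvGGS ⇒ tvvvGS   [G → v]
tvvvGS ⇒ tvvvvS   [G → v]
tvvvvS ⇒ tvvvvv   [S → v]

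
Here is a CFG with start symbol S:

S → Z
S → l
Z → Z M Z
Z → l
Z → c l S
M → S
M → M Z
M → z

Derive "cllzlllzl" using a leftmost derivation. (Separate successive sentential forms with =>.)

S => Z => clS => clZ => clZMZ => clZMZMZ => cllMZMZ => cllMZZMZ => cllMZZZMZ => cllzZZZMZ => cllzlZZMZ => cllzllZMZ => cllzlllMZ => cllzlllzZ => cllzlllzl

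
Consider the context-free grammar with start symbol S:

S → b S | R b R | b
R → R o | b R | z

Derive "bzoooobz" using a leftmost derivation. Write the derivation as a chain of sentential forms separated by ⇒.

S⇒RbR⇒RobR⇒RoobR⇒RooobR⇒RoooobR⇒bRoooobR⇒bzoooobR⇒bzoooobz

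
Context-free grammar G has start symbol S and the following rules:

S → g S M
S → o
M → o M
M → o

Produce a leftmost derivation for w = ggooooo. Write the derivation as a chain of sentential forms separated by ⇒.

S ⇒ gSM   [S → g S M]
gSM ⇒ ggSMM   [S → g S M]
ggSMM ⇒ ggoMM   [S → o]
ggoMM ⇒ ggooMM   [M → o M]
ggooMM ⇒ ggoooMM   [M → o M]
ggoooMM ⇒ ggooooM   [M → o]
ggooooM ⇒ ggooooo   [M → o]

S ⇒ gSM ⇒ ggSMM ⇒ ggoMM ⇒ ggooMM ⇒ ggoooMM ⇒ ggooooM ⇒ ggooooo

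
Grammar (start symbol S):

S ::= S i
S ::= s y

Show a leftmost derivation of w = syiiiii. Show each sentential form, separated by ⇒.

S ⇒ Si ⇒ Sii ⇒ Siii ⇒ Siiii ⇒ Siiiii ⇒ syiiiii

S ⇒ Si   [S ::= S i]
Si ⇒ Sii   [S ::= S i]
Sii ⇒ Siii   [S ::= S i]
Siii ⇒ Siiii   [S ::= S i]
Siiii ⇒ Siiiii   [S ::= S i]
Siiiii ⇒ syiiiii   [S ::= s y]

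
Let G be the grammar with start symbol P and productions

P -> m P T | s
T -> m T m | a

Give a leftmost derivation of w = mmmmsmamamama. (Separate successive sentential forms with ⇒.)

P ⇒ mPT ⇒ mmPTT ⇒ mmmPTTT ⇒ mmmmPTTTT ⇒ mmmmsTTTT ⇒ mmmmsmTmTTT ⇒ mmmmsmamTTT ⇒ mmmmsmamaTT ⇒ mmmmsmamamTmT ⇒ mmmmsmamamamT ⇒ mmmmsmamamama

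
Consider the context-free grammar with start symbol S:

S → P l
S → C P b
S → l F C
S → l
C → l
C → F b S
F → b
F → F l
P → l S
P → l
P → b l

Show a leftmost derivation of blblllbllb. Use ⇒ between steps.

S⇒CPb⇒FbSPb⇒FlbSPb⇒blbSPb⇒blbPlPb⇒blblSlPb⇒blblCPblPb⇒blbllPblPb⇒blblllblPb⇒blblllbllb

S ⇒ CPb   [S → C P b]
CPb ⇒ FbSPb   [C → F b S]
FbSPb ⇒ FlbSPb   [F → F l]
FlbSPb ⇒ blbSPb   [F → b]
blbSPb ⇒ blbPlPb   [S → P l]
blbPlPb ⇒ blblSlPb   [P → l S]
blblSlPb ⇒ blblCPblPb   [S → C P b]
blblCPblPb ⇒ blbllPblPb   [C → l]
blbllPblPb ⇒ blblllblPb   [P → l]
blblllblPb ⇒ blblllbllb   [P → l]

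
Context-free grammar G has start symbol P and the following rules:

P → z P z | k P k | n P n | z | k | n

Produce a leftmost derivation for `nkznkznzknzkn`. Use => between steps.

P=>nPn=>nkPkn=>nkzPzkn=>nkznPnzkn=>nkznkPknzkn=>nkznkzPzknzkn=>nkznkznzknzkn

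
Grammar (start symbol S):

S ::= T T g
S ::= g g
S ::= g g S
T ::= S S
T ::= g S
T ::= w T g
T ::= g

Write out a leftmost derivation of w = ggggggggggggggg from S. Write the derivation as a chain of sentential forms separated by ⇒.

S ⇒ ggS ⇒ ggTTg ⇒ gggSTg ⇒ gggTTgTg ⇒ ggggSTgTg ⇒ ggggggSTgTg ⇒ ggggggTTgTgTg ⇒ gggggggSTgTgTg ⇒ gggggggggTgTgTg ⇒ gggggggggggTgTg ⇒ gggggggggggggTg ⇒ ggggggggggggggg

S ⇒ ggS   [S ::= g g S]
ggS ⇒ ggTTg   [S ::= T T g]
ggTTg ⇒ gggSTg   [T ::= g S]
gggSTg ⇒ gggTTgTg   [S ::= T T g]
gggTTgTg ⇒ ggggSTgTg   [T ::= g S]
ggggSTgTg ⇒ ggggggSTgTg   [S ::= g g S]
ggggggSTgTg ⇒ ggggggTTgTgTg   [S ::= T T g]
ggggggTTgTgTg ⇒ gggggggSTgTgTg   [T ::= g S]
gggggggSTgTgTg ⇒ gggggggggTgTgTg   [S ::= g g]
gggggggggTgTgTg ⇒ gggggggggggTgTg   [T ::= g]
gggggggggggTgTg ⇒ gggggggggggggTg   [T ::= g]
gggggggggggggTg ⇒ ggggggggggggggg   [T ::= g]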